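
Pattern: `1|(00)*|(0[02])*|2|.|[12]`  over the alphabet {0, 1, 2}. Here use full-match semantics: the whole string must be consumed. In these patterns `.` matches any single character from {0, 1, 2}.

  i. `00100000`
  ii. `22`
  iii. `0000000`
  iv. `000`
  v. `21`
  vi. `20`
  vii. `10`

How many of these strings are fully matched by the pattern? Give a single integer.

i → no match
ii → no match
iii → no match
iv → no match
v → no match
vi → no match
vii → no match
Total matched: 0

0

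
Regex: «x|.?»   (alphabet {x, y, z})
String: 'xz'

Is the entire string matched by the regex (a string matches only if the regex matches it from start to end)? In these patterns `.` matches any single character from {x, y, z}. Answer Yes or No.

No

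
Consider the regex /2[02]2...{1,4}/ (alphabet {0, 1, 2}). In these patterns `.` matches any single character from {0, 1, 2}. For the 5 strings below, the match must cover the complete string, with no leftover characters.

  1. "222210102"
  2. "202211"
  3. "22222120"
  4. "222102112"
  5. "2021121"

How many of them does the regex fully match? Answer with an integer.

5

1. "222210102" → match
2. "202211" → match
3. "22222120" → match
4. "222102112" → match
5. "2021121" → match
Total matched: 5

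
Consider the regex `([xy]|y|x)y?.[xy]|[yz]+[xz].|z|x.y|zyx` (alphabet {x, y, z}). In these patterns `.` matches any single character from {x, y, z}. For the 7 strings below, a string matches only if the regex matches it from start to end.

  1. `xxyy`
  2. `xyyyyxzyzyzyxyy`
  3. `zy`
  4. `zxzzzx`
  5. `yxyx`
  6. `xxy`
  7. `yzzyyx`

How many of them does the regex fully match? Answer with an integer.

1 → no match
2 → no match
3 → no match
4 → no match
5 → no match
6 → match
7 → no match
Total matched: 1

1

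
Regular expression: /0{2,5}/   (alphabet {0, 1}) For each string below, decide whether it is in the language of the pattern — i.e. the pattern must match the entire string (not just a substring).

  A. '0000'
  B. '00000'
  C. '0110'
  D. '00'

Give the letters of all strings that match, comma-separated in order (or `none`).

A, B, D

A → match
B → match
C → no match
D → match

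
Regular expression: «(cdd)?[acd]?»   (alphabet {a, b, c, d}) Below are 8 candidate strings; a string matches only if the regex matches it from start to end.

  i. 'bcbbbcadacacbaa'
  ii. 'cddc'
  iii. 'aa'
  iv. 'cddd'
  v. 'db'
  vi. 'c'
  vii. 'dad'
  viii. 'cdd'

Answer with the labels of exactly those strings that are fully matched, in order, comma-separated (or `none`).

i → no match
ii → match
iii → no match
iv → match
v → no match
vi → match
vii → no match
viii → match

ii, iv, vi, viii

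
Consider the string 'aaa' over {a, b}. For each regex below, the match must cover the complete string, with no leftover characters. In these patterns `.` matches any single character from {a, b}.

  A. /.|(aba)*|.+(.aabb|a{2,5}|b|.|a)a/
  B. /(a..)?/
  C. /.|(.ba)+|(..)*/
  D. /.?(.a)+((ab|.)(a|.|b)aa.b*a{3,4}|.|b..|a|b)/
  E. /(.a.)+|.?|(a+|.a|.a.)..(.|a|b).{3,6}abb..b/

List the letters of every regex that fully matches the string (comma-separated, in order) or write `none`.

A, B, D, E

A → match
B → match
C → no match
D → match
E → match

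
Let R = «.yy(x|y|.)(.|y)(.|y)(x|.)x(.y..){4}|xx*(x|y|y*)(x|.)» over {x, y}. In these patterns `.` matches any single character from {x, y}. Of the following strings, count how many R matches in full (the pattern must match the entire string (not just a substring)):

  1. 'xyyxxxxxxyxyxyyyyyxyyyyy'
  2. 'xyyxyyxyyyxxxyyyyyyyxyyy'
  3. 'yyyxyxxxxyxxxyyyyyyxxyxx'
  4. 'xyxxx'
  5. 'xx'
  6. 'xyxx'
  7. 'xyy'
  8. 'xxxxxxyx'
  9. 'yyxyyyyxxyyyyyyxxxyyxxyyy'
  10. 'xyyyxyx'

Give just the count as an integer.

5

1 → match
2 → no match
3 → match
4 → no match
5 → match
6 → no match
7 → match
8 → match
9 → no match
10 → no match
Total matched: 5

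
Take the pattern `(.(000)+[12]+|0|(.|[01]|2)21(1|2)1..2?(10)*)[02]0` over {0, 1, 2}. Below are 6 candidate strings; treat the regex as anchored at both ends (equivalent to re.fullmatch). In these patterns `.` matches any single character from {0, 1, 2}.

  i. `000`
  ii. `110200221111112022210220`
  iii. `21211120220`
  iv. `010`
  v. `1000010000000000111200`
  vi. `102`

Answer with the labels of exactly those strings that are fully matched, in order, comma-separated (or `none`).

i → match
ii → no match
iii → no match
iv → no match
v → no match
vi → no match — must end with `0`

i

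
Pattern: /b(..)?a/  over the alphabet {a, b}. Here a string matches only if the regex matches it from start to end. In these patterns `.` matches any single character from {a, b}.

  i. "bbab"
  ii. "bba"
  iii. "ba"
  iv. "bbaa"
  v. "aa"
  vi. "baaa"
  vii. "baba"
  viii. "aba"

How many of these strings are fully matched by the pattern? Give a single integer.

4

i → no match — must end with "a"
ii → no match
iii → match
iv → match
v → no match — must start with "b"
vi → match
vii → match
viii → no match — must start with "b"
Total matched: 4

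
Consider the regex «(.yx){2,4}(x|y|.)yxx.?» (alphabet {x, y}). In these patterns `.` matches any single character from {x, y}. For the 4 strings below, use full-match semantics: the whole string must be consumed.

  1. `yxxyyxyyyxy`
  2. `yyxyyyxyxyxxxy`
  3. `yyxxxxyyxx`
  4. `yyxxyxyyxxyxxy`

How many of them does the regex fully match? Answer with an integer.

1. `yxxyyxyyyxy` → no match
2 → no match
3. `yyxxxxyyxx` → no match
4 → match
Total matched: 1

1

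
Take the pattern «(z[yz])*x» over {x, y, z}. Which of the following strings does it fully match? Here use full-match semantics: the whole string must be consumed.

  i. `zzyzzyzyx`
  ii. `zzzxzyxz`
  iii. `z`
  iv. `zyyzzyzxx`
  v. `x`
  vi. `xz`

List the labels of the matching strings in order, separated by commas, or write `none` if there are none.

i → no match
ii → no match — must end with `x`
iii → no match — must end with `x`
iv → no match
v → match
vi → no match — must end with `x`

v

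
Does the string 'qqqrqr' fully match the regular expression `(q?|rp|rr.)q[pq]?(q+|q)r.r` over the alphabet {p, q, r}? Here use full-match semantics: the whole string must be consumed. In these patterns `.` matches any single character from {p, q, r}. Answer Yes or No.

Yes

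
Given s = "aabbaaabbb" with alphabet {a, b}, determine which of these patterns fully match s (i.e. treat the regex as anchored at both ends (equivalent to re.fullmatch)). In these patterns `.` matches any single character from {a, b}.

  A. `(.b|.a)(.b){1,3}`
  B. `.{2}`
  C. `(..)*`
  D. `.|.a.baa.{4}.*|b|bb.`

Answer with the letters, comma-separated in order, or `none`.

A → no match
B → no match
C → match
D → match

C, D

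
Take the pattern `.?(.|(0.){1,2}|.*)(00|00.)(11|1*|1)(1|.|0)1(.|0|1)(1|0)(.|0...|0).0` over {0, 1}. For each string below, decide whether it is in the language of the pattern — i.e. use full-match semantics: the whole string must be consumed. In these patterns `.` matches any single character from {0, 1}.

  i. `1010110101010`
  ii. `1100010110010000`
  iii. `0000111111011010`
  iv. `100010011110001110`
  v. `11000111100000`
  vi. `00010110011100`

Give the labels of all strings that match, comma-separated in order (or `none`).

i → no match
ii → match
iii → match
iv → match
v → match
vi → match

ii, iii, iv, v, vi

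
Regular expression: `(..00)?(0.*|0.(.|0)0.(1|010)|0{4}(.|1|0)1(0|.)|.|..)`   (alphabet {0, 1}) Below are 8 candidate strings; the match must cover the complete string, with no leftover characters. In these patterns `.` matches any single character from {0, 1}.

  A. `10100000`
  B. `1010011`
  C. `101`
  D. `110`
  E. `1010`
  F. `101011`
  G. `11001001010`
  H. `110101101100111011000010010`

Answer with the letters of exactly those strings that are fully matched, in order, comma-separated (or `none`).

none

A. `10100000` → no match
B. `1010011` → no match
C. `101` → no match
D. `110` → no match
E. `1010` → no match
F. `101011` → no match
G. `11001001010` → no match
H → no match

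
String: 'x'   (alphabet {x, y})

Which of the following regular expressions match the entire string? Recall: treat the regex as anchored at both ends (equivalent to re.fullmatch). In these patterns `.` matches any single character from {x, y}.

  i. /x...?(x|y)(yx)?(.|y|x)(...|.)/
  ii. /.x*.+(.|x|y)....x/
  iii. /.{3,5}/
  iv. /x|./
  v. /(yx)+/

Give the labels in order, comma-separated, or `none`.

i → no match
ii → no match
iii → no match
iv → match
v → no match — must start with 'yx'

iv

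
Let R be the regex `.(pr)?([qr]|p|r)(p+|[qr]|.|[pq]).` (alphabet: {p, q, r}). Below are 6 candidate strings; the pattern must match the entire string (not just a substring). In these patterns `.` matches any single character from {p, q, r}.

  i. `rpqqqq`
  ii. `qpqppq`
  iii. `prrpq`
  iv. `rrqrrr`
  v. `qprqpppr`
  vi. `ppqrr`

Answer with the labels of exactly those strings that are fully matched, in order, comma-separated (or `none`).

v

i → no match
ii → no match
iii → no match
iv → no match
v → match
vi → no match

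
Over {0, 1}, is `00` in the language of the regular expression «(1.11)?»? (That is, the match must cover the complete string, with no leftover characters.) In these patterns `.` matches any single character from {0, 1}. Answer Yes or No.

No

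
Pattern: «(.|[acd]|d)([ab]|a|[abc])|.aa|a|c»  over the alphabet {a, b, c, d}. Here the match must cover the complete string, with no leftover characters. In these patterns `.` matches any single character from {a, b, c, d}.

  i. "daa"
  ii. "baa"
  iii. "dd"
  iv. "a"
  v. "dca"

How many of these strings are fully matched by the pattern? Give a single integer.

i → match
ii → match
iii → no match
iv → match
v → no match
Total matched: 3

3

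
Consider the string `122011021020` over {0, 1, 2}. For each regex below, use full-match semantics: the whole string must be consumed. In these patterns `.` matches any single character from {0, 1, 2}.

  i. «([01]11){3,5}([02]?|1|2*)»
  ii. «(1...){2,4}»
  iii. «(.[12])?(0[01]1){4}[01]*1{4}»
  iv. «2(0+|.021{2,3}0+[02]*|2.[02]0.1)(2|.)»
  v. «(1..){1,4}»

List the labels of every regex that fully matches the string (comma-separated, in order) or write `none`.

ii

i → no match
ii → match
iii → no match — must end with `1`
iv → no match — must start with `2`
v → no match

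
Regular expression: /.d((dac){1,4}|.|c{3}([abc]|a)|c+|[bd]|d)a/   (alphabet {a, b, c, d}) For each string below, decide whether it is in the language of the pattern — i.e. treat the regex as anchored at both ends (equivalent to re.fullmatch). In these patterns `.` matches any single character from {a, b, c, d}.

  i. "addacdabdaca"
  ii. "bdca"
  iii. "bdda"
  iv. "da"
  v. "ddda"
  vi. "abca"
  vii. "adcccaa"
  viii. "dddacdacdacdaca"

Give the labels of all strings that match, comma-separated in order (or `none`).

ii, iii, v, vii, viii

i → no match
ii → match
iii → match
iv → no match
v → match
vi → no match
vii → match
viii → match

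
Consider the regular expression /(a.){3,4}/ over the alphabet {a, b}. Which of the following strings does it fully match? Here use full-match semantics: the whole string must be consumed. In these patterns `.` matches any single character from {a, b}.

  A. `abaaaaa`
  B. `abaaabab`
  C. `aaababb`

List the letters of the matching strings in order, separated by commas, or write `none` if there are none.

A → no match
B → match
C → no match

B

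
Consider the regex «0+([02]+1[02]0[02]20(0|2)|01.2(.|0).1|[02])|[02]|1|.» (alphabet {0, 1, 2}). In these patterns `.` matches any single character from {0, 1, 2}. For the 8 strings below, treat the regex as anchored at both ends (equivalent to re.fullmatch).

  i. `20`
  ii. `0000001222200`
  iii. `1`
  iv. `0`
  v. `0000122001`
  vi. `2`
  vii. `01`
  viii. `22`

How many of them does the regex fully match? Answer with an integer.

i → no match
ii → no match
iii → match
iv → match
v → match
vi → match
vii → no match
viii → no match
Total matched: 4

4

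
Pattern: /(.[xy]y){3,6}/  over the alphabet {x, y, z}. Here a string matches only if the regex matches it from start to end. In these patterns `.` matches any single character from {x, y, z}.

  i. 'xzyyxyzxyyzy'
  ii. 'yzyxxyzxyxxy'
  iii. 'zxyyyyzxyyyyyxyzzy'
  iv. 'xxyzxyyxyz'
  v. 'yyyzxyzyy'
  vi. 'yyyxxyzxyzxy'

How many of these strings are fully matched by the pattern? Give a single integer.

i → no match
ii → no match
iii → no match
iv → no match — must end with 'y'
v → match
vi → match
Total matched: 2

2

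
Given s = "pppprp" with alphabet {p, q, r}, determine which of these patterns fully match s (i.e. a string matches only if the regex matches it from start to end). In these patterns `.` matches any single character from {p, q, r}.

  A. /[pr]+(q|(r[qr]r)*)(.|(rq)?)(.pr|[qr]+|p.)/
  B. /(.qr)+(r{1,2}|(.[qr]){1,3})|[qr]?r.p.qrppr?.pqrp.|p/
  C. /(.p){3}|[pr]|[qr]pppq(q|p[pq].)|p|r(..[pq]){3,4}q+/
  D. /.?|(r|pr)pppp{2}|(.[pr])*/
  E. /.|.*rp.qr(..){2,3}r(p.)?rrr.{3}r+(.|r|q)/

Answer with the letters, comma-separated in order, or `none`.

A → no match
B → no match
C → match
D → match
E → no match

C, D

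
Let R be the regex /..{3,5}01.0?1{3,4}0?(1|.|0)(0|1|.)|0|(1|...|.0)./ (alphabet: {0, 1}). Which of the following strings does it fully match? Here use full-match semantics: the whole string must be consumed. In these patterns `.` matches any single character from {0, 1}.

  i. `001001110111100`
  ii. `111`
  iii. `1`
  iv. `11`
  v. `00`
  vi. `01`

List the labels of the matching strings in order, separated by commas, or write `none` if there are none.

i → no match
ii → no match
iii → no match
iv → match
v → no match
vi → no match

iv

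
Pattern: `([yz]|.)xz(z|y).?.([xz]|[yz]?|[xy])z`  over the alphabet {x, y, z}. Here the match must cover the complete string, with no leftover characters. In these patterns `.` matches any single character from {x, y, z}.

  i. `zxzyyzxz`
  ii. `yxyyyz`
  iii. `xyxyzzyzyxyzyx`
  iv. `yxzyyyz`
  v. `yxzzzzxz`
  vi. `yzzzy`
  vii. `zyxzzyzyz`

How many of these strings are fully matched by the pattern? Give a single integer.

3

i. `zxzyyzxz` → match
ii. `yxyyyz` → no match
iii → no match — must end with `z`
iv. `yxzyyyz` → match
v. `yxzzzzxz` → match
vi. `yzzzy` → no match — must end with `z`
vii. `zyxzzyzyz` → no match
Total matched: 3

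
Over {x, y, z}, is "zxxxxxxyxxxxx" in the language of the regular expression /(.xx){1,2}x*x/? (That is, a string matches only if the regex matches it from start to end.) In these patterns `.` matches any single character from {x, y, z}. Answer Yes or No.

No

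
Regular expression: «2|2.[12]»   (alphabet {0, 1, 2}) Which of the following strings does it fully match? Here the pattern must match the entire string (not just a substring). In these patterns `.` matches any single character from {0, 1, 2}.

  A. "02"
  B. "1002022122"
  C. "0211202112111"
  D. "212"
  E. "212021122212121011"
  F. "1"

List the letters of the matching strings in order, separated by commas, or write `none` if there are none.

D

A → no match — must start with "2"
B → no match — must start with "2"
C → no match — must start with "2"
D → match
E → no match
F → no match — must start with "2"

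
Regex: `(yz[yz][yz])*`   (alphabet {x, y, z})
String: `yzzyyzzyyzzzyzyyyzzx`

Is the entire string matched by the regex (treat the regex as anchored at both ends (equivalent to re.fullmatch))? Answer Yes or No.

No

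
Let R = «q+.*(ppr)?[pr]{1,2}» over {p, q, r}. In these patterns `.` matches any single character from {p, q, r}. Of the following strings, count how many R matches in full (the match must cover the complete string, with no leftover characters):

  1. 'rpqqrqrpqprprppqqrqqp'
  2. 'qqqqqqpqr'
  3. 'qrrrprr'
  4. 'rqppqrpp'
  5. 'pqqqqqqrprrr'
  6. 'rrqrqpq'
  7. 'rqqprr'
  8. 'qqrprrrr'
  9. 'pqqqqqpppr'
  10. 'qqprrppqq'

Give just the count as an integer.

3

1 → no match — must start with 'q'
2 → match
3 → match
4 → no match — must start with 'q'
5 → no match — must start with 'q'
6 → no match — must start with 'q'
7 → no match — must start with 'q'
8 → match
9 → no match — must start with 'q'
10 → no match
Total matched: 3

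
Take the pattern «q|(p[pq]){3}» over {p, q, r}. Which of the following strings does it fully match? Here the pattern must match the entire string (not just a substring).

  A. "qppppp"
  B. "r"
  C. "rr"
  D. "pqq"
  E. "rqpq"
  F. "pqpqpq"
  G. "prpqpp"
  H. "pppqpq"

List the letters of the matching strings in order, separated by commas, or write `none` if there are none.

A → no match
B → no match
C → no match
D → no match
E → no match
F → match
G → no match
H → match

F, H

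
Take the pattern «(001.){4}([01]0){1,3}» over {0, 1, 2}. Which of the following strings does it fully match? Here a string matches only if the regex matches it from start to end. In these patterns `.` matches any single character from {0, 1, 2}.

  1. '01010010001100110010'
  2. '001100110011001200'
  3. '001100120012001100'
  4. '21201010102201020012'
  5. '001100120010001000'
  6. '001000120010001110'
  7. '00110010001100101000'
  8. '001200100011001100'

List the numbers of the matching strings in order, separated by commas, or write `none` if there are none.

2, 3, 5, 6, 7, 8

1 → no match — must start with '001'
2 → match
3 → match
4 → no match — must start with '001'
5 → match
6 → match
7 → match
8 → match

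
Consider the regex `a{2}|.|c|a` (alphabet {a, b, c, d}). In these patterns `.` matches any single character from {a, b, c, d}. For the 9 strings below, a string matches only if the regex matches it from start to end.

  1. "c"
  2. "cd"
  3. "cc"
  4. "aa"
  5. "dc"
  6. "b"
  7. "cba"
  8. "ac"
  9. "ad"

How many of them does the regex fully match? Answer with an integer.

1 → match
2 → no match
3 → no match
4 → match
5 → no match
6 → match
7 → no match
8 → no match
9 → no match
Total matched: 3

3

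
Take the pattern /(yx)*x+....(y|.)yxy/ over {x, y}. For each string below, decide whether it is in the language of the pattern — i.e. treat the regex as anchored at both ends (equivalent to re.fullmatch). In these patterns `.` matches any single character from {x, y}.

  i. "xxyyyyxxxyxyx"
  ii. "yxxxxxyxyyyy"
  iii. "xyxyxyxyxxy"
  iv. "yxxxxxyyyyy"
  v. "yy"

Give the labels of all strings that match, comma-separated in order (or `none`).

none

i → no match — must end with "yxy"
ii → no match — must end with "yxy"
iii → no match — must end with "yxy"
iv → no match — must end with "yxy"
v → no match — must end with "yxy"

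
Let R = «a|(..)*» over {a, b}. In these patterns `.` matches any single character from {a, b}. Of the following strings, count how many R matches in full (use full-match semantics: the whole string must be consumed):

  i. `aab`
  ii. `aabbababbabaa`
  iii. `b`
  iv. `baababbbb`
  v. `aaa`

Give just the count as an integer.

i → no match
ii → no match
iii → no match
iv → no match
v → no match
Total matched: 0

0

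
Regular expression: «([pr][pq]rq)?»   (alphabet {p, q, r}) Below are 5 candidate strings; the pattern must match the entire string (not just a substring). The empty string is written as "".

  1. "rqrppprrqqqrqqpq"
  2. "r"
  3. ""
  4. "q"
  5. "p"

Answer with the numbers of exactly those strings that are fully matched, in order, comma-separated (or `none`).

1 → no match
2 → no match
3 → match
4 → no match
5 → no match

3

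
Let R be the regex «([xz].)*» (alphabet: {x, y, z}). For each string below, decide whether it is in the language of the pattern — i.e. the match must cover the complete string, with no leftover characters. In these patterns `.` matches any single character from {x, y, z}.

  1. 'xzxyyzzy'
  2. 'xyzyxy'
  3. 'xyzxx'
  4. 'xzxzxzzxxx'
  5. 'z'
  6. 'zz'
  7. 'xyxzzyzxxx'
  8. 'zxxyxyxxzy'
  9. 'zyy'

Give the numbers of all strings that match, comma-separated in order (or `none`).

2, 4, 6, 7, 8

1. 'xzxyyzzy' → no match
2. 'xyzyxy' → match
3. 'xyzxx' → no match
4. 'xzxzxzzxxx' → match
5. 'z' → no match
6. 'zz' → match
7. 'xyxzzyzxxx' → match
8. 'zxxyxyxxzy' → match
9. 'zyy' → no match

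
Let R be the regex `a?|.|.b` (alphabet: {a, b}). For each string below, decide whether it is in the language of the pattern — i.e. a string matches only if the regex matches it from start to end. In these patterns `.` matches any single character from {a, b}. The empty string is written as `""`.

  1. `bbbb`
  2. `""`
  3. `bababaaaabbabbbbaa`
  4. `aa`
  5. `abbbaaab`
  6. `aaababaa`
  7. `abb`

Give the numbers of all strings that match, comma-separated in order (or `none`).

1 → no match
2 → match
3 → no match
4 → no match
5 → no match
6 → no match
7 → no match

2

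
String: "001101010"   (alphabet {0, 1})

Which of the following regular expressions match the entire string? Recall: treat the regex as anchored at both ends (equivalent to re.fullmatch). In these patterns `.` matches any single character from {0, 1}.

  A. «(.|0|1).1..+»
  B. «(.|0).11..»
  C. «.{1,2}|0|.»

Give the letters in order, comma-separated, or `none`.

A

A → match
B → no match
C → no match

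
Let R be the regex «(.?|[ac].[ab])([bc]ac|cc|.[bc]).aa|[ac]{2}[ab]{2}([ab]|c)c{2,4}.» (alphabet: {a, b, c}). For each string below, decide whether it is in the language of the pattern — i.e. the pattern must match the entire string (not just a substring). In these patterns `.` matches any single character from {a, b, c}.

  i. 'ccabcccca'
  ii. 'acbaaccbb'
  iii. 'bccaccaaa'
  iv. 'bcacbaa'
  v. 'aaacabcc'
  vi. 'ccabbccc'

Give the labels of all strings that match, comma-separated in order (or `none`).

i, iv, vi

i. 'ccabcccca' → match
ii. 'acbaaccbb' → no match
iii. 'bccaccaaa' → no match
iv. 'bcacbaa' → match
v. 'aaacabcc' → no match
vi. 'ccabbccc' → match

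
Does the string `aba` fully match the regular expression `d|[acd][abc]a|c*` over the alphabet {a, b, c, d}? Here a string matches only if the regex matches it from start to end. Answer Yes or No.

Yes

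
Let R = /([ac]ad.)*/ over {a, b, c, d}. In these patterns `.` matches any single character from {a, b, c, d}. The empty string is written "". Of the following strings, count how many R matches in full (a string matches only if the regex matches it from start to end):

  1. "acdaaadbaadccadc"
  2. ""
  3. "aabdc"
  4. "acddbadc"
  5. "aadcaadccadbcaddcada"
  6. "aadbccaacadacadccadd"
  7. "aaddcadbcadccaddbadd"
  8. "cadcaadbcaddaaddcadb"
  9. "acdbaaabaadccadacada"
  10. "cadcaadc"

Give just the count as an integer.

4

1 → no match
2 → match
3 → no match
4 → no match
5 → match
6 → no match
7 → no match
8 → match
9 → no match
10 → match
Total matched: 4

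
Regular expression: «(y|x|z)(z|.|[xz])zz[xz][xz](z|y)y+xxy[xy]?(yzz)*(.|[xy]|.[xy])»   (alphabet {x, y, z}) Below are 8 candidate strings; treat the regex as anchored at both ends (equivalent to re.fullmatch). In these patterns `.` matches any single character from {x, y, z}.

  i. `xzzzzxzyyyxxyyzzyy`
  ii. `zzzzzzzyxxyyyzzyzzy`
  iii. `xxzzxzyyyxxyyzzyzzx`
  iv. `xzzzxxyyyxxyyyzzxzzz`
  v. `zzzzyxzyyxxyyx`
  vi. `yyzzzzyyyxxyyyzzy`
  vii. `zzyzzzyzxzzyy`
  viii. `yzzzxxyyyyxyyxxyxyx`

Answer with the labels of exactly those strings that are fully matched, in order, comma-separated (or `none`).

i → match
ii → match
iii → match
iv → no match
v → no match
vi → match
vii → no match
viii → no match

i, ii, iii, vi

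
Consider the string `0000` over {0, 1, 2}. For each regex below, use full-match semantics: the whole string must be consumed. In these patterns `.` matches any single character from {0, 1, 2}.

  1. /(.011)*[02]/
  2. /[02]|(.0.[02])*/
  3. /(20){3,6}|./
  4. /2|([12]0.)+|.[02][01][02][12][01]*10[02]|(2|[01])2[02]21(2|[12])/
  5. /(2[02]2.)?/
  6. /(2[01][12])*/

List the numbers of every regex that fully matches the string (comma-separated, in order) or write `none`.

2

1 → no match
2 → match
3 → no match
4 → no match
5 → no match
6 → no match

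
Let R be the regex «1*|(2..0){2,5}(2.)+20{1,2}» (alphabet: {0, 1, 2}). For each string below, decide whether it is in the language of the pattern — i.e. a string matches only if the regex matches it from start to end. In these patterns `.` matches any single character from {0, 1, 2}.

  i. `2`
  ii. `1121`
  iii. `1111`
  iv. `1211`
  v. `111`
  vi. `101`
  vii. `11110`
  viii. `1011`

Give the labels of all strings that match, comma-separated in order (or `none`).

iii, v

i → no match
ii → no match
iii → match
iv → no match
v → match
vi → no match
vii → no match
viii → no match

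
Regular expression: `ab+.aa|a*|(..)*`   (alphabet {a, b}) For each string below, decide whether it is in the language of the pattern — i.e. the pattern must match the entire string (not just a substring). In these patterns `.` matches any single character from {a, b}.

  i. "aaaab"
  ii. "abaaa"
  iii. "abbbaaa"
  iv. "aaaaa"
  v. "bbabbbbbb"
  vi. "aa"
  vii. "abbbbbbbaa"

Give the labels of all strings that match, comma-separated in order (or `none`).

ii, iii, iv, vi, vii

i → no match
ii → match
iii → match
iv → match
v → no match
vi → match
vii → match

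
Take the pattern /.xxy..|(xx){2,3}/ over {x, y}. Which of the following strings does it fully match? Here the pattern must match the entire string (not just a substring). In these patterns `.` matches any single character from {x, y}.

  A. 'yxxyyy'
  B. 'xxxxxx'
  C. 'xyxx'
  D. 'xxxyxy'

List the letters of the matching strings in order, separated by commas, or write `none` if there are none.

A, B, D

A. 'yxxyyy' → match
B. 'xxxxxx' → match
C. 'xyxx' → no match
D. 'xxxyxy' → match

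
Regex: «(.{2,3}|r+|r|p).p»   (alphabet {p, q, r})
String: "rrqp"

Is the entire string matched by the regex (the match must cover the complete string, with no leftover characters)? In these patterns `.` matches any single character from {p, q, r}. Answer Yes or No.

Yes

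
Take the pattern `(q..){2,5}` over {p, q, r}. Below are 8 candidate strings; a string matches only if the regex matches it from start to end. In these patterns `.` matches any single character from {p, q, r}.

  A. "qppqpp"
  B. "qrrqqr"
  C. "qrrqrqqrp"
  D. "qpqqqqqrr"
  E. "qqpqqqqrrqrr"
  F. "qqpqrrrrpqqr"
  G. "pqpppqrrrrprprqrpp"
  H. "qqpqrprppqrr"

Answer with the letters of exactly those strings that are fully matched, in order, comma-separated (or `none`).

A, B, C, D, E

A → match
B → match
C → match
D → match
E → match
F → no match
G → no match — must start with "q"
H → no match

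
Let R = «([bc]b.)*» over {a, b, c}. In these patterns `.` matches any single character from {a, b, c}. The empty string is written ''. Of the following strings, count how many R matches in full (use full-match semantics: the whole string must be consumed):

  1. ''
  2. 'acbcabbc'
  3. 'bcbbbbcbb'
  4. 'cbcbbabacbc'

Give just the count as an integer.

1

1 → match
2 → no match
3 → no match
4 → no match
Total matched: 1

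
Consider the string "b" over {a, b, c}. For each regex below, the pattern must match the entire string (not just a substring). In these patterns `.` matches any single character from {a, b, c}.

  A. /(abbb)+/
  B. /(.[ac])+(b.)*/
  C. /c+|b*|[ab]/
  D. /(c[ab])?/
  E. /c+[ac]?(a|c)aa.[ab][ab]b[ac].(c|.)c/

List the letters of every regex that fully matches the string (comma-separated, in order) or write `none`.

A → no match — must start with "abbb"
B → no match
C → match
D → no match
E → no match — must start with "c"

C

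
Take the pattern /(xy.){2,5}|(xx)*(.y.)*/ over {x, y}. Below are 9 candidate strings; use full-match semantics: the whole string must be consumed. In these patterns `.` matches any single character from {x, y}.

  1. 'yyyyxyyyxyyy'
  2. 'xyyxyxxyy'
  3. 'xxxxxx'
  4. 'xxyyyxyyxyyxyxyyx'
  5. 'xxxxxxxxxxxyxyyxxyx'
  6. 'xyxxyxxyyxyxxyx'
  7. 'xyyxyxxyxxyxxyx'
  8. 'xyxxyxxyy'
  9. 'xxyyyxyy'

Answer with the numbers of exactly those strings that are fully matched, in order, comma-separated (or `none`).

2, 3, 4, 5, 6, 7, 8, 9

1. 'yyyyxyyyxyyy' → no match
2. 'xyyxyxxyy' → match
3. 'xxxxxx' → match
4 → match
5 → match
6 → match
7 → match
8. 'xyxxyxxyy' → match
9. 'xxyyyxyy' → match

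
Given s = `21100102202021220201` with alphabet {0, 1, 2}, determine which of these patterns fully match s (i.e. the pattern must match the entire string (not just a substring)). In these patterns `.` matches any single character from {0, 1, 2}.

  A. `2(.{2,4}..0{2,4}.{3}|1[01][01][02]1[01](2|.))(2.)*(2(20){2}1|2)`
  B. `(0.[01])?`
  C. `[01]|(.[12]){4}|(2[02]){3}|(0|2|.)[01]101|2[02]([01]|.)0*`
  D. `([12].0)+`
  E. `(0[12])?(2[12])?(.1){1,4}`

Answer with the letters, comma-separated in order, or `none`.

A → match
B → no match
C → no match
D → no match — must end with `0`
E → no match

A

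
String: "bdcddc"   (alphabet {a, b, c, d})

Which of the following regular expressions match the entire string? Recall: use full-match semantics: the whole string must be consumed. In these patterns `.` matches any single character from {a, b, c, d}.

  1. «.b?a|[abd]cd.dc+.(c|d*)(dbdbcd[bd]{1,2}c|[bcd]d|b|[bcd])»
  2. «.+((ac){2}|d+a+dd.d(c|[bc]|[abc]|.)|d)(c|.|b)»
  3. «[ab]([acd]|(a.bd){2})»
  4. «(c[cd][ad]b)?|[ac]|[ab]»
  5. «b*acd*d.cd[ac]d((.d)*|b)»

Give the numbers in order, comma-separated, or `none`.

1 → no match
2 → match
3 → no match
4 → no match
5 → no match

2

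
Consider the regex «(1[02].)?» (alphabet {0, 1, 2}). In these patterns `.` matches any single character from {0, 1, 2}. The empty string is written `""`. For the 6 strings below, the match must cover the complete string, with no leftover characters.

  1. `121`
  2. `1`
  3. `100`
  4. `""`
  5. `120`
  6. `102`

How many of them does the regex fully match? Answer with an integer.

5

1 → match
2 → no match
3 → match
4 → match
5 → match
6 → match
Total matched: 5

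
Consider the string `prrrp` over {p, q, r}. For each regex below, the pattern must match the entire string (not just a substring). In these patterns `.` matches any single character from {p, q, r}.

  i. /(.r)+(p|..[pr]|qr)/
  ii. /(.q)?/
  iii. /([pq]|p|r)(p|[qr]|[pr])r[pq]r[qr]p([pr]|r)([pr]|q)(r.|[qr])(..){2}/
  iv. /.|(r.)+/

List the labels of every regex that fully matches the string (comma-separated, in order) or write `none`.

i → match
ii → no match
iii → no match
iv → no match

i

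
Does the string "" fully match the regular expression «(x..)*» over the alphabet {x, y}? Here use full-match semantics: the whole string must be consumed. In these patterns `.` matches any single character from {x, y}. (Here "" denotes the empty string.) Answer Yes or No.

Yes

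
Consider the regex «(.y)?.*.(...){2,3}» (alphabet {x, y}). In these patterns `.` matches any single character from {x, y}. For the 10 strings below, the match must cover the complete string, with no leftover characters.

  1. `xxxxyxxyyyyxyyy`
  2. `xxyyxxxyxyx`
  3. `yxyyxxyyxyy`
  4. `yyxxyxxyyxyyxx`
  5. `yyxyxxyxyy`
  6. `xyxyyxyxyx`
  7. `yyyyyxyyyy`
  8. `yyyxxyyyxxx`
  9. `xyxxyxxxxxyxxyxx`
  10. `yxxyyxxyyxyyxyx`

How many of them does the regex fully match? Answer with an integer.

1 → match
2 → match
3 → match
4 → match
5 → match
6 → match
7 → match
8 → match
9 → match
10 → match
Total matched: 10

10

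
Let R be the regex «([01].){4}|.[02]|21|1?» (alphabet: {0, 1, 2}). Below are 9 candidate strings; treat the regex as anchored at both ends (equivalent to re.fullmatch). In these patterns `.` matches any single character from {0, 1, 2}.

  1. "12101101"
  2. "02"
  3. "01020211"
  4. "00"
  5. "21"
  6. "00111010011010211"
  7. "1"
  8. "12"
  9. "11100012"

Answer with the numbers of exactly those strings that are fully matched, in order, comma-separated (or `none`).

1, 2, 3, 4, 5, 7, 8, 9

1. "12101101" → match
2. "02" → match
3. "01020211" → match
4. "00" → match
5. "21" → match
6 → no match
7. "1" → match
8. "12" → match
9. "11100012" → match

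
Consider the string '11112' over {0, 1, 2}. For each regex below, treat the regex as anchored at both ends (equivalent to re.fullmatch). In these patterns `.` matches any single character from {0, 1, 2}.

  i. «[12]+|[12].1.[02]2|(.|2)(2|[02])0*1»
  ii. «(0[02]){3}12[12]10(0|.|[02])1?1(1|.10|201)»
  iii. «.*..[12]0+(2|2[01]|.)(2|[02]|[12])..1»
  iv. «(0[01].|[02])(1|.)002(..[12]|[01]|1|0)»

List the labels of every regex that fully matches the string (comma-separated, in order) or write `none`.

i → match
ii → no match — must start with '0'
iii → no match — must end with '1'
iv → no match

i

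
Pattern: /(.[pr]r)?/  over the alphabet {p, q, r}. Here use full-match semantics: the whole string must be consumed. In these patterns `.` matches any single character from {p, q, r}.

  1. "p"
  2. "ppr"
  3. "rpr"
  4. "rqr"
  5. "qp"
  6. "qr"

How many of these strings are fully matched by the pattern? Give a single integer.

1 → no match
2 → match
3 → match
4 → no match
5 → no match
6 → no match
Total matched: 2

2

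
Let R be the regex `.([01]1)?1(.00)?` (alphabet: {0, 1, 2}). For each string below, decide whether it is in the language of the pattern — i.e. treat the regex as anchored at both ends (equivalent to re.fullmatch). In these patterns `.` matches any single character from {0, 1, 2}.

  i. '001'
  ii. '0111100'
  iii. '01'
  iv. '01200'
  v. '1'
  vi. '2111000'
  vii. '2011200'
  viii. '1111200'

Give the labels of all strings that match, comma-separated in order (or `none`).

ii, iii, iv, vi, vii, viii

i → no match
ii → match
iii → match
iv → match
v → no match
vi → match
vii → match
viii → match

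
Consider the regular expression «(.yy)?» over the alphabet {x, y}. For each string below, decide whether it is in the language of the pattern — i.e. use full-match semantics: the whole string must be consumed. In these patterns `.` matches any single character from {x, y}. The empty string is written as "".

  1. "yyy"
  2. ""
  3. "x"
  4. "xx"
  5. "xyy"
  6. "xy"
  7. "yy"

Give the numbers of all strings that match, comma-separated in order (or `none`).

1. "yyy" → match
2. "" → match
3. "x" → no match
4. "xx" → no match
5. "xyy" → match
6. "xy" → no match
7. "yy" → no match

1, 2, 5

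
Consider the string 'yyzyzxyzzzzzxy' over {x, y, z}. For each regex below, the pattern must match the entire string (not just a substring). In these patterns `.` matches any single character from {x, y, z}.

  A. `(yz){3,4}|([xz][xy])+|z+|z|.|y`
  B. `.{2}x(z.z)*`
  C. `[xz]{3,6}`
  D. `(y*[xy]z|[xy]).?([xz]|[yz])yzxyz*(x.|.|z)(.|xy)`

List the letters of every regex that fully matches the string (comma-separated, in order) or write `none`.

D

A → no match
B → no match
C → no match
D → match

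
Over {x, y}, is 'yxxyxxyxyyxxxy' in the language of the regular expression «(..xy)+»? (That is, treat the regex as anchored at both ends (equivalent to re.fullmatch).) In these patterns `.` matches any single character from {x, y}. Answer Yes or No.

No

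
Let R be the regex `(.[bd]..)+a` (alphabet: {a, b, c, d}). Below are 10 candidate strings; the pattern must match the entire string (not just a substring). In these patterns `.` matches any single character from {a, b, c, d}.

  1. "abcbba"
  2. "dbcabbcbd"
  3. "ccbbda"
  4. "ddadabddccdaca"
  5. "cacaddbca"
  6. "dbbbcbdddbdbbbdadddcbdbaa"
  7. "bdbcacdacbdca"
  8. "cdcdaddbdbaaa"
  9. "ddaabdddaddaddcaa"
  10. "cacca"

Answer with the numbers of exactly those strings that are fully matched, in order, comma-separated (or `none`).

6, 8, 9

1. "abcbba" → no match
2. "dbcabbcbd" → no match — must end with "a"
3. "ccbbda" → no match
4 → no match
5. "cacaddbca" → no match
6 → match
7 → no match
8 → match
9 → match
10. "cacca" → no match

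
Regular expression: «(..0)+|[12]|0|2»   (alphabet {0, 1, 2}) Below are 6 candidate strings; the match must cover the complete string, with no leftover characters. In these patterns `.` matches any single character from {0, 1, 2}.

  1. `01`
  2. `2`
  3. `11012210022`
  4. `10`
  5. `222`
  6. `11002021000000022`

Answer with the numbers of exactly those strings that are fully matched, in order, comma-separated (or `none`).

2

1 → no match
2 → match
3 → no match
4 → no match
5 → no match
6 → no match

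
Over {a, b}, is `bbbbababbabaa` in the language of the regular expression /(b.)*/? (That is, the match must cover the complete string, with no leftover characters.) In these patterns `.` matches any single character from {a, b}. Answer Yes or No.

No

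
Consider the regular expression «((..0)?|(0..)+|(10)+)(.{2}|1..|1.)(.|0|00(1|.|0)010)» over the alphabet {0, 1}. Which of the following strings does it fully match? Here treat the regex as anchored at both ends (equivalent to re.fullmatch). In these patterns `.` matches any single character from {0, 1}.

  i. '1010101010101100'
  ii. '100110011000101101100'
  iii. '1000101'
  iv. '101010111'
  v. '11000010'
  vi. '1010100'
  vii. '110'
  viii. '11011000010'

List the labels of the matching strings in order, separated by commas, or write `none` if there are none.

i → match
ii → no match
iii → no match
iv → match
v → match
vi → match
vii → match
viii → match

i, iv, v, vi, vii, viii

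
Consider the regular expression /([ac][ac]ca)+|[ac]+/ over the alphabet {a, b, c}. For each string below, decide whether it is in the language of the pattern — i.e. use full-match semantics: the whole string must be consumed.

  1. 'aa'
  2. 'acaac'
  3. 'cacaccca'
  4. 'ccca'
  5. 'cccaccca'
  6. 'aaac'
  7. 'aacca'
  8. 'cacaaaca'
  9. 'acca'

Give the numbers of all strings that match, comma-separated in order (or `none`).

1 → match
2 → match
3 → match
4 → match
5 → match
6 → match
7 → match
8 → match
9 → match

1, 2, 3, 4, 5, 6, 7, 8, 9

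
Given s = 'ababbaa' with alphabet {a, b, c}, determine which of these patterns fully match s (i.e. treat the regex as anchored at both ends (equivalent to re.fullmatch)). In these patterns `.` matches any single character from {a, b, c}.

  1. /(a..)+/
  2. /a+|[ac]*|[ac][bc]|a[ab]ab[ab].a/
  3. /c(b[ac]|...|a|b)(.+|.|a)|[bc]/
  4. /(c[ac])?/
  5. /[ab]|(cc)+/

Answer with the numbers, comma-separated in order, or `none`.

1 → no match
2 → match
3 → no match
4 → no match
5 → no match

2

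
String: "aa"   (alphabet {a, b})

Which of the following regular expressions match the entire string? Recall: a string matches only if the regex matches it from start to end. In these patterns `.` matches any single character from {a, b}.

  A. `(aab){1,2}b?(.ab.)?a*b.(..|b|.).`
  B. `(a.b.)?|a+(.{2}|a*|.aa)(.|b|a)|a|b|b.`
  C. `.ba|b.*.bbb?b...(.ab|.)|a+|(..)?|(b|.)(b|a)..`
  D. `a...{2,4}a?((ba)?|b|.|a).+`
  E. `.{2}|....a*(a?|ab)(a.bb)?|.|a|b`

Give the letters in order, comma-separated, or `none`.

B, C, E

A → no match — must start with "aab"
B → match
C → match
D → no match
E → match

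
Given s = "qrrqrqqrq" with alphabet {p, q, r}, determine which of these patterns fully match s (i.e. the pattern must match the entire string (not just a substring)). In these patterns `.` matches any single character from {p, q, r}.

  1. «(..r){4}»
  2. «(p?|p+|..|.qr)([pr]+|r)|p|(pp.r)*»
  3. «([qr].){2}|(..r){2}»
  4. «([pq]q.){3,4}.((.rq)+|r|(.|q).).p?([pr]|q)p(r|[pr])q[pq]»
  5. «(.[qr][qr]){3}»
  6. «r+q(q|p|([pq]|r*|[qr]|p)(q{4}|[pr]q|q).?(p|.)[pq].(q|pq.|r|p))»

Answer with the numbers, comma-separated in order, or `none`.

1 → no match — must end with "r"
2 → no match
3 → no match
4 → no match
5 → match
6 → no match — must start with "r"

5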